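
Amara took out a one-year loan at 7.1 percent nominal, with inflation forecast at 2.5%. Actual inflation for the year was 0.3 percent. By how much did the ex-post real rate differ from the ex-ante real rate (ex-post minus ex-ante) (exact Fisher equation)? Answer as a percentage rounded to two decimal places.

2.29%

Ex-ante: (1 + 0.0710)/(1 + 0.0250) − 1 = 4.4878%
Ex-post: (1 + 0.0710)/(1 + 0.0030) − 1 = 6.7797%
Difference (ex-post − ex-ante) = 2.2919% → 2.29%.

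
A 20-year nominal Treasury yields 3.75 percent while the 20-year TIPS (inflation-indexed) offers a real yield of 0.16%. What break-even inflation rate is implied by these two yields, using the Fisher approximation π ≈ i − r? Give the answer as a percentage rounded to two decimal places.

π ≈ i − r = 3.75% − 0.16% → 3.59%.

3.59%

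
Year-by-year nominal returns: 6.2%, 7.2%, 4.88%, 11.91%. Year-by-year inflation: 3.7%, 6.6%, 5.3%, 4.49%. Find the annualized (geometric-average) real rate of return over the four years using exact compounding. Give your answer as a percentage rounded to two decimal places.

Nominal growth factor = 1.0620 × 1.0720 × 1.0488 × 1.1191 = 1.33622895
Price-level growth factor = 1.0370 × 1.0660 × 1.0530 × 1.0449 = 1.21629539
Real growth factor = 1.33622895 / 1.21629539 = 1.09860562
Annualized real rate = 1.09860562^(1/4) − 1 = 2.3789% → 2.38%.

2.38%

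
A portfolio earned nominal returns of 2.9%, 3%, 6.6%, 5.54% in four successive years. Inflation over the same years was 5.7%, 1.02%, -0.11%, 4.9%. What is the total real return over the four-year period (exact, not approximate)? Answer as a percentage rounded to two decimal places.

Nominal growth factor = 1.0290 × 1.0300 × 1.0660 × 1.0554 = 1.192414
Price-level growth factor = 1.0570 × 1.0102 × 0.9989 × 1.0490 = 1.118871
Real growth factor = 1.192414 / 1.118871 = 1.065730
Total real return = 1.065730 − 1 → 6.57%.

6.57%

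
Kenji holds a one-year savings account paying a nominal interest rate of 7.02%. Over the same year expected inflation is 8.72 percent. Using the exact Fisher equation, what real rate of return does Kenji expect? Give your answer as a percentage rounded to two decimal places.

-1.56%

By the Fisher equation, 1 + r = (1 + i)/(1 + π).
1 + r = 1.07020 / 1.08720 = 0.984364
r = 0.984364 − 1 = -1.5636%, i.e. -1.56%.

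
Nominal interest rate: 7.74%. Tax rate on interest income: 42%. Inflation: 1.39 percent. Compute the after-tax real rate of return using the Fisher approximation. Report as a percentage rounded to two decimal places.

3.10%

After-tax nominal return = 7.74% × (1 − 0.42) = 4.4892%.
r ≈ 4.4892% − 1.39% → 3.10%.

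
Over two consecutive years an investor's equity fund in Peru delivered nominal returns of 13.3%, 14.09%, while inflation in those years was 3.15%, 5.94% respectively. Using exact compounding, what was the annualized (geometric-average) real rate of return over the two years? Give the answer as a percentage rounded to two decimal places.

Compound the nominal returns: 1.1330 × 1.1409 = 1.29263970.
Compound inflation: 1.0315 × 1.0594 = 1.09277110.
Deflate: 1.29263970 / 1.09277110 = 1.18290070.
Annualized real rate = 1.18290070^(1/2) − 1 = 8.7612% → 8.76%.

8.76%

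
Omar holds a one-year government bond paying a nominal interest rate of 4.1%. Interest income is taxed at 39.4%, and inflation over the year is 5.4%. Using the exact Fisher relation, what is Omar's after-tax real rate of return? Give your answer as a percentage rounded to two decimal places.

After-tax nominal return = 4.1% × (1 − 0.394) = 2.4846%.
1 + r = 1.024846 / 1.05400 = 0.972340
After-tax real rate = 0.972340 − 1 → -2.77%.

-2.77%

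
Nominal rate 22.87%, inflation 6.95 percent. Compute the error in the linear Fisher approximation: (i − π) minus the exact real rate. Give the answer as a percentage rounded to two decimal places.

Approximate: r ≈ 22.870% − 6.950% = 15.9200%
Exact: (1 + 0.2287)/(1 + 0.0695) − 1 = 14.8855%
Error = 15.9200% − 14.8855% = 1.0345% → 1.03%.

1.03%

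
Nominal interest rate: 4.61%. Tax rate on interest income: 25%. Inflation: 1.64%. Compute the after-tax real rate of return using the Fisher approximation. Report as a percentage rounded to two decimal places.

After-tax nominal return = 4.61% × (1 − 0.25) = 3.4575%.
r ≈ 3.4575% − 1.64% → 1.82%.

1.82%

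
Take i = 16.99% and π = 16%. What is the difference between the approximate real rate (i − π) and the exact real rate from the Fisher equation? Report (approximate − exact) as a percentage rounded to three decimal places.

0.137%

Approximate: r ≈ 16.990% − 16.000% = 0.9900%
Exact: (1 + 0.1699)/(1 + 0.1600) − 1 = 0.8534%
Error = 0.9900% − 0.8534% = 0.1366% → 0.137%.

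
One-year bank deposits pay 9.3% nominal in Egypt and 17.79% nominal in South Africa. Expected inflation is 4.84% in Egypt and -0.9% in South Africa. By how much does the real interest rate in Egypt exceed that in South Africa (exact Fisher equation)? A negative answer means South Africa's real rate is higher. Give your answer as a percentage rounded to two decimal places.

-14.61%

Egypt: (1 + 0.0930)/(1 + 0.0484) − 1 = 4.2541%
South Africa: (1 + 0.1779)/(1 − 0.0090) − 1 = 18.8597%
Differential = 4.2541% − 18.8597% = -14.6056% → -14.61%.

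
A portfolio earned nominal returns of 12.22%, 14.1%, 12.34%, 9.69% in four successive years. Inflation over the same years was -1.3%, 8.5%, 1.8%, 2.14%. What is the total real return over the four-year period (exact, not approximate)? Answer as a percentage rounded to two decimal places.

Nominal growth factor = 1.1222 × 1.1410 × 1.1234 × 1.0969 = 1.577820
Price-level growth factor = 0.9870 × 1.0850 × 1.0180 × 1.0214 = 1.113501
Real growth factor = 1.577820 / 1.113501 = 1.416990
Total real return = 1.416990 − 1 → 41.70%.

41.70%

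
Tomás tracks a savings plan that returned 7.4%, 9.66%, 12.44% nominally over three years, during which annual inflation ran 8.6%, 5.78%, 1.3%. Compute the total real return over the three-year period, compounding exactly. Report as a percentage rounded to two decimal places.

Compound the nominal returns: 1.0740 × 1.0966 × 1.1244 = 1.324260.
Compound inflation: 1.0860 × 1.0578 × 1.0130 = 1.163705.
Deflate: 1.324260 / 1.163705 = 1.137969.
Total real return = 1.137969 − 1 → 13.80%.

13.80%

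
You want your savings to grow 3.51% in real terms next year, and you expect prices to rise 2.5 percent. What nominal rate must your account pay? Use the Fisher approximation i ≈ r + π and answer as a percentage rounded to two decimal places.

6.01%

i ≈ r + π = 3.51% + 2.5% = 6.01%.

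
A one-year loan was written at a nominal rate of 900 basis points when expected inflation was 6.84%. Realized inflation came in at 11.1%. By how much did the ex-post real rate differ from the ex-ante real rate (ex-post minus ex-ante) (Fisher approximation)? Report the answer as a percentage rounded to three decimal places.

Ex-ante: 9% − 6.84% = 2.160%
Ex-post: 9% − 11.1% = -2.100%
Difference (ex-post − ex-ante) = -4.2600% → -4.260%.

-4.260%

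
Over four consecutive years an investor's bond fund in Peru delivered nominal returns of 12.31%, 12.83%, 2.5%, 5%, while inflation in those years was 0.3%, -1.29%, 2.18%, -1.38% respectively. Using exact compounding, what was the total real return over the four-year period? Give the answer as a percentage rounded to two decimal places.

36.70%

Compound the nominal returns: 1.1231 × 1.1283 × 1.0250 × 1.0500 = 1.363817.
Compound inflation: 1.0030 × 0.9871 × 1.0218 × 0.9862 = 0.997684.
Deflate: 1.363817 / 0.997684 = 1.366983.
Total real return = 1.366983 − 1 → 36.70%.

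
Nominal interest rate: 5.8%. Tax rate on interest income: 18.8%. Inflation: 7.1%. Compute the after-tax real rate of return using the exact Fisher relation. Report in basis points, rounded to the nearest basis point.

After-tax nominal return = 5.8% × (1 − 0.188) = 4.7096%.
1 + r = 1.047096 / 1.07100 = 0.977681
After-tax real rate = 0.977681 − 1 → -223 basis points.

-223 basis points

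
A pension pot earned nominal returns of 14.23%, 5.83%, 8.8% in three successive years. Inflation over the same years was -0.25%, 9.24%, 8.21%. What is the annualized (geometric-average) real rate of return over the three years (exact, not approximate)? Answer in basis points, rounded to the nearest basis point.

371 basis points

Compound the nominal returns: 1.1423 × 1.0583 × 1.0880 = 1.31527895.
Compound inflation: 0.9975 × 1.0924 × 1.0821 = 1.17913082.
Deflate: 1.31527895 / 1.17913082 = 1.11546481.
Annualized real rate = 1.11546481^(1/3) − 1 = 3.7095% → 371 basis points.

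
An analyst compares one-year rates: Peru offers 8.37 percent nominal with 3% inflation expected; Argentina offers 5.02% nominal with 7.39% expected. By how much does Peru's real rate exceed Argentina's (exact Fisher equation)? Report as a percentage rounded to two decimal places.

Peru: (1 + 0.0837)/(1 + 0.0300) − 1 = 5.2136%
Argentina: (1 + 0.0502)/(1 + 0.0739) − 1 = -2.2069%
Differential = 5.2136% − (-2.2069%) = 7.4205% → 7.42%.

7.42%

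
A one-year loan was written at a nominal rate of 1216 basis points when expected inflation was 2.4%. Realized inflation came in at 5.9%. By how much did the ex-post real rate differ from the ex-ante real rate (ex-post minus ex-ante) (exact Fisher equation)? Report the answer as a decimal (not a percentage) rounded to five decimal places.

Ex-ante: (1 + 0.1216)/(1 + 0.0240) − 1 = 9.5313%
Ex-post: (1 + 0.1216)/(1 + 0.0590) − 1 = 5.9112%
Difference (ex-post − ex-ante) = -3.6200% → -0.03620.

-0.03620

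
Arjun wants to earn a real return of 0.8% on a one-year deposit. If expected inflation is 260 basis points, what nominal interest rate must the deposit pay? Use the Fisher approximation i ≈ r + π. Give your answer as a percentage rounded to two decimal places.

3.40%

i ≈ r + π = 0.8% + 2.6% = 3.40%.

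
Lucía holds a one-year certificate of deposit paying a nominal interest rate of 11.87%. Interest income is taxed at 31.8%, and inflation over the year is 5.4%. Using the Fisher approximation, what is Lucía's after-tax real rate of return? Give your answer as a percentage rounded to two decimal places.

After-tax nominal return = 11.87% × (1 − 0.318) = 8.09534%.
r ≈ 8.09534% − 5.4% → 2.70%.

2.70%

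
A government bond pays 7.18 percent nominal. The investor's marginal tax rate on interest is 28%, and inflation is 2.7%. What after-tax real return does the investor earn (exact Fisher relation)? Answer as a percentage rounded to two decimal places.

After-tax nominal return = 7.18% × (1 − 0.28) = 5.1696%.
1 + r = 1.051696 / 1.02700 = 1.024047
After-tax real rate = 1.024047 − 1 → 2.40%.

2.40%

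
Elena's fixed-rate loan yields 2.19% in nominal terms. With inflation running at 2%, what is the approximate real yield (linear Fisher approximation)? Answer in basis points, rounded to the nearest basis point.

r ≈ i − π = 2.19% − 2% = 19 basis points.

19 basis points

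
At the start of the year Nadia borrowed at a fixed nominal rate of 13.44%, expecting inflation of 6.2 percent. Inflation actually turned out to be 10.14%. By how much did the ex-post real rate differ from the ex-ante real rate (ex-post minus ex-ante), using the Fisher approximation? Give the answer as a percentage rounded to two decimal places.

Ex-ante: 13.44% − 6.2% = 7.240%
Ex-post: 13.44% − 10.14% = 3.300%
Difference (ex-post − ex-ante) = -3.9400% → -3.94%.

-3.94%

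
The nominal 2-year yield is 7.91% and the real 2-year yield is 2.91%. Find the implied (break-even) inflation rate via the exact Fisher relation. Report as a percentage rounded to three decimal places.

(1 + π) = (1 + i)/(1 + r) = 1.07910 / 1.02910 = 1.048586
Break-even inflation = 1.048586 − 1 → 4.859%.

4.859%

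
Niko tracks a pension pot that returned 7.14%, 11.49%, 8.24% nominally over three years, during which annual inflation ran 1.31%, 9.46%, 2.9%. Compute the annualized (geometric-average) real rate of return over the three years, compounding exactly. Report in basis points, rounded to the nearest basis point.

425 basis points

Nominal growth factor = 1.0714 × 1.1149 × 1.0824 = 1.29293098
Price-level growth factor = 1.0131 × 1.0946 × 1.0290 = 1.14109850
Real growth factor = 1.29293098 / 1.14109850 = 1.13305817
Annualized real rate = 1.13305817^(1/3) − 1 = 4.2519% → 425 basis points.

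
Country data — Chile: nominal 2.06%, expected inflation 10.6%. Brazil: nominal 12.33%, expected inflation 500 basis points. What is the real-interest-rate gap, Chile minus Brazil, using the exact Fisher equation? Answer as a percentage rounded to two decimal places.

Chile: (1 + 0.0206)/(1 + 0.1060) − 1 = -7.7215%
Brazil: (1 + 0.1233)/(1 + 0.0500) − 1 = 6.9810%
Differential = -7.7215% − 6.9810% = -14.7025% → -14.70%.

-14.70%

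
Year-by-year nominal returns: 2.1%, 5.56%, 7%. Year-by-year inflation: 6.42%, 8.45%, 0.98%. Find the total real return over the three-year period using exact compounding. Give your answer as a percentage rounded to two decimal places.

-1.05%

Nominal growth factor = 1.0210 × 1.0556 × 1.0700 = 1.153211
Price-level growth factor = 1.0642 × 1.0845 × 1.0098 = 1.165435
Real growth factor = 1.153211 / 1.165435 = 0.989511
Total real return = 0.989511 − 1 → -1.05%.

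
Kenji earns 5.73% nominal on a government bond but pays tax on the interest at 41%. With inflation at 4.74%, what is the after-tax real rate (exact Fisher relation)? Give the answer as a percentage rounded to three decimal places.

-1.298%

After-tax nominal return = 5.73% × (1 − 0.41) = 3.3807%.
1 + r = 1.033807 / 1.04740 = 0.987022
After-tax real rate = 0.987022 − 1 → -1.298%.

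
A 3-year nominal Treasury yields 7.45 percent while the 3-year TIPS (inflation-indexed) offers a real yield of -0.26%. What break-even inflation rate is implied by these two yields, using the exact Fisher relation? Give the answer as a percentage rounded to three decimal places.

7.730%

(1 + π) = (1 + i)/(1 + r) = 1.07450 / 0.99740 = 1.077301
Break-even inflation = 1.077301 − 1 → 7.730%.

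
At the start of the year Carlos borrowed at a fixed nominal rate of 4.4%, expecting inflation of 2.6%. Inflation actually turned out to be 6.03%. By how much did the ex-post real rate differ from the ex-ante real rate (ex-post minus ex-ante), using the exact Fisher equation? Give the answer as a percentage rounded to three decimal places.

-3.292%

Ex-ante: (1 + 0.0440)/(1 + 0.0260) − 1 = 1.7544%
Ex-post: (1 + 0.0440)/(1 + 0.0603) − 1 = -1.5373%
Difference (ex-post − ex-ante) = -3.2917% → -3.292%.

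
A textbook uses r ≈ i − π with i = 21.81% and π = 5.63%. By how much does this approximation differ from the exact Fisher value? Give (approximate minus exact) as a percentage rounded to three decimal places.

0.862%

Approximate: r ≈ 21.810% − 5.630% = 16.1800%
Exact: (1 + 0.2181)/(1 + 0.0563) − 1 = 15.3176%
Error = 16.1800% − 15.3176% = 0.8624% → 0.862%.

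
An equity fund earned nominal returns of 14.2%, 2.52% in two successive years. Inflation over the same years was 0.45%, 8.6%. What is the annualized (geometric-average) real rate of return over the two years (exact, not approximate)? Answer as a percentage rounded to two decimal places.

Compound the nominal returns: 1.1420 × 1.0252 = 1.17077840.
Compound inflation: 1.0045 × 1.0860 = 1.09088700.
Deflate: 1.17077840 / 1.09088700 = 1.07323527.
Annualized real rate = 1.07323527^(1/2) − 1 = 3.5971% → 3.60%.

3.60%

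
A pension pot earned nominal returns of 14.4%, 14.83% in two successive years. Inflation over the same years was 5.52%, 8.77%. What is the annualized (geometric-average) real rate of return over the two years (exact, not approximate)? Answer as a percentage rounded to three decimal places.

6.984%

Nominal growth factor = 1.1440 × 1.1483 = 1.31365520
Price-level growth factor = 1.0552 × 1.0877 = 1.14774104
Real growth factor = 1.31365520 / 1.14774104 = 1.14455714
Annualized real rate = 1.14455714^(1/2) − 1 = 6.9840% → 6.984%.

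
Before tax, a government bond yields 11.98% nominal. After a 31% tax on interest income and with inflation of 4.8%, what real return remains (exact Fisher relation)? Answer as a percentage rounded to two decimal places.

3.31%

After-tax nominal return = 11.98% × (1 − 0.31) = 8.2662%.
1 + r = 1.082662 / 1.04800 = 1.033074
After-tax real rate = 1.033074 − 1 → 3.31%.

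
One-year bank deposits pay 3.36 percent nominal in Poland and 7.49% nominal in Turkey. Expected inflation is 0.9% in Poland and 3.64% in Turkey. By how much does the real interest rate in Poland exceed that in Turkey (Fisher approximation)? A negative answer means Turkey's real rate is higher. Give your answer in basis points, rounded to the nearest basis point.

Poland: 3.36% − 0.9% = 2.460%
Turkey: 7.49% − 3.64% = 3.850%
Differential = -1.390% → -139 basis points.

-139 basis points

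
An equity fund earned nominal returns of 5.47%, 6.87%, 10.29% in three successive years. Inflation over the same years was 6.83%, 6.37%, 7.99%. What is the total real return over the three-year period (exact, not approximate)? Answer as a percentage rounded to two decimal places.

Nominal growth factor = 1.0547 × 1.0687 × 1.1029 = 1.243142
Price-level growth factor = 1.0683 × 1.0637 × 1.0799 = 1.227145
Real growth factor = 1.243142 / 1.227145 = 1.013036
Total real return = 1.013036 − 1 → 1.30%.

1.30%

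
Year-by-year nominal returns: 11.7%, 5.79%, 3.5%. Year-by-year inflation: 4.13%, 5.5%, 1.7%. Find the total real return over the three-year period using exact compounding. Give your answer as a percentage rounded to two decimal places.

Compound the nominal returns: 1.1170 × 1.0579 × 1.0350 = 1.223033.
Compound inflation: 1.0413 × 1.0550 × 1.0170 = 1.117247.
Deflate: 1.223033 / 1.117247 = 1.094684.
Total real return = 1.094684 − 1 → 9.47%.

9.47%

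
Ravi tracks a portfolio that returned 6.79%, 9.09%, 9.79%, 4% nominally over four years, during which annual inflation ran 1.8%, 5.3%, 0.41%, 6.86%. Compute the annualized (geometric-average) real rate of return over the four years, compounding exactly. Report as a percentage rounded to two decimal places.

Compound the nominal returns: 1.0679 × 1.0909 × 1.0979 × 1.0400 = 1.33018379.
Compound inflation: 1.0180 × 1.0530 × 1.0041 × 1.0686 = 1.15018655.
Deflate: 1.33018379 / 1.15018655 = 1.15649395.
Annualized real rate = 1.15649395^(1/4) − 1 = 3.7017% → 3.70%.

3.70%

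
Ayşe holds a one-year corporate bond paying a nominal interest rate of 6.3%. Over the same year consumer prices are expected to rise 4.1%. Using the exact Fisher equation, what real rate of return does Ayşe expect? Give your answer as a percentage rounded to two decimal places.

By the Fisher equation, 1 + r = (1 + i)/(1 + π).
1 + r = 1.06300 / 1.04100 = 1.021134
r = 1.021134 − 1 = 2.1134%, i.e. 2.11%.

2.11%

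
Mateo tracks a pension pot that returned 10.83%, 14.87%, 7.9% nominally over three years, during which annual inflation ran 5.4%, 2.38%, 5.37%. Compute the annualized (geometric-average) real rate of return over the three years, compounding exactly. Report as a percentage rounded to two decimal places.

Nominal growth factor = 1.1083 × 1.1487 × 1.0790 = 1.37367944
Price-level growth factor = 1.0540 × 1.0238 × 1.0537 = 1.13703208
Real growth factor = 1.37367944 / 1.13703208 = 1.20812726
Annualized real rate = 1.20812726^(1/3) − 1 = 6.5052% → 6.51%.

6.51%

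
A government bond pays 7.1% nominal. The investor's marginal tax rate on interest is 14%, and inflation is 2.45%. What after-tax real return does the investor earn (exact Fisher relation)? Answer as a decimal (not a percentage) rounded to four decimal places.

After-tax nominal return = 7.1% × (1 − 0.14) = 6.1060%.
1 + r = 1.06106 / 1.02450 = 1.035686
After-tax real rate = 1.035686 − 1 → 0.0357.

0.0357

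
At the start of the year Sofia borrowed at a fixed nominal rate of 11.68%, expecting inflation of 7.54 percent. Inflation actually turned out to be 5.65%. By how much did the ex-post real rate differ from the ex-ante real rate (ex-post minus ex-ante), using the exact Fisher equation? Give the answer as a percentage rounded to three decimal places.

Ex-ante: (1 + 0.1168)/(1 + 0.0754) − 1 = 3.8497%
Ex-post: (1 + 0.1168)/(1 + 0.0565) − 1 = 5.7075%
Difference (ex-post − ex-ante) = 1.8578% → 1.858%.

1.858%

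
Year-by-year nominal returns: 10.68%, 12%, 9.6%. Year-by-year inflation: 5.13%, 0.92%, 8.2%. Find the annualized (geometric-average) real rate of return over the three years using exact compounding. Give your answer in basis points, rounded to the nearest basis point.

578 basis points

Compound the nominal returns: 1.1068 × 1.1200 × 1.0960 = 1.35861914.
Compound inflation: 1.0513 × 1.0092 × 1.0820 = 1.14797166.
Deflate: 1.35861914 / 1.14797166 = 1.18349536.
Annualized real rate = 1.18349536^(1/3) − 1 = 5.7764% → 578 basis points.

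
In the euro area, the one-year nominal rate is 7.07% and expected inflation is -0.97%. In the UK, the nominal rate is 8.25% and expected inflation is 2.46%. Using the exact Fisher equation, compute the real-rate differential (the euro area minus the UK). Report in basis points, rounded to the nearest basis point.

247 basis points

The euro area: (1 + 0.0707)/(1 − 0.0097) − 1 = 8.1188%
The UK: (1 + 0.0825)/(1 + 0.0246) − 1 = 5.6510%
Differential = 8.1188% − 5.6510% = 2.4678% → 247 basis points.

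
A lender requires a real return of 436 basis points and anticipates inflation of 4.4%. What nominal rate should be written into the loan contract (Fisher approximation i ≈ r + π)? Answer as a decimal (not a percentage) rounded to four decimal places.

i ≈ r + π = 4.36% + 4.4% = 0.0876.

0.0876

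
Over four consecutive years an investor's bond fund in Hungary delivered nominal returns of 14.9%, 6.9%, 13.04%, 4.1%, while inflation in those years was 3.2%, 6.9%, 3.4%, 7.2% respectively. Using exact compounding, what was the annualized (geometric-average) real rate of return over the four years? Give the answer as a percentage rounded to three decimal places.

4.268%

Nominal growth factor = 1.1490 × 1.0690 × 1.1304 × 1.0410 = 1.44537524
Price-level growth factor = 1.0320 × 1.0690 × 1.0340 × 1.0720 = 1.22284870
Real growth factor = 1.44537524 / 1.22284870 = 1.18197390
Annualized real rate = 1.18197390^(1/4) − 1 = 4.2682% → 4.268%.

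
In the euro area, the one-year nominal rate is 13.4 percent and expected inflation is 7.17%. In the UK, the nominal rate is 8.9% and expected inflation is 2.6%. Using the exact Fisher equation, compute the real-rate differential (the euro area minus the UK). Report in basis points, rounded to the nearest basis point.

-33 basis points

The euro area: (1 + 0.1340)/(1 + 0.0717) − 1 = 5.8132%
The UK: (1 + 0.0890)/(1 + 0.0260) − 1 = 6.1404%
Differential = 5.8132% − 6.1404% = -0.3272% → -33 basis points.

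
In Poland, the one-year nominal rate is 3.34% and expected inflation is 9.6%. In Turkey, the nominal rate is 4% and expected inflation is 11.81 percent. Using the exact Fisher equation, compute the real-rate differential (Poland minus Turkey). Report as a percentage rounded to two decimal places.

1.27%

Poland: (1 + 0.0334)/(1 + 0.0960) − 1 = -5.7117%
Turkey: (1 + 0.0400)/(1 + 0.1181) − 1 = -6.9851%
Differential = -5.7117% − (-6.9851%) = 1.2734% → 1.27%.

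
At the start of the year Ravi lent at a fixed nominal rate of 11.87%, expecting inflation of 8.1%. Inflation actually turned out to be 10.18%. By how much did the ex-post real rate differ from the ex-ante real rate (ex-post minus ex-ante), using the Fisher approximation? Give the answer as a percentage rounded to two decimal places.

Ex-ante: 11.87% − 8.1% = 3.770%
Ex-post: 11.87% − 10.18% = 1.690%
Difference (ex-post − ex-ante) = -2.0800% → -2.08%.

-2.08%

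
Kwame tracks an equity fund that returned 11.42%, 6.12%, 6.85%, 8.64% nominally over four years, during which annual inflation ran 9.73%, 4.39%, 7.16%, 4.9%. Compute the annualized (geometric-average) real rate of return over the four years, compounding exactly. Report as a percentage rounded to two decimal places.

Nominal growth factor = 1.1142 × 1.0612 × 1.0685 × 1.0864 = 1.37253895
Price-level growth factor = 1.0973 × 1.0439 × 1.0716 × 1.0490 = 1.28763410
Real growth factor = 1.37253895 / 1.28763410 = 1.06593865
Annualized real rate = 1.06593865^(1/4) − 1 = 1.6092% → 1.61%.

1.61%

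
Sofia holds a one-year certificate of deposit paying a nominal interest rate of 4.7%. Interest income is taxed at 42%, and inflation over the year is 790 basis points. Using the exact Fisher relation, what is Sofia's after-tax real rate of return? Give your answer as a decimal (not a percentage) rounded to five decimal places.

-0.04795

After-tax nominal return = 4.7% × (1 − 0.42) = 2.7260%.
1 + r = 1.02726 / 1.07900 = 0.952048
After-tax real rate = 0.952048 − 1 → -0.04795.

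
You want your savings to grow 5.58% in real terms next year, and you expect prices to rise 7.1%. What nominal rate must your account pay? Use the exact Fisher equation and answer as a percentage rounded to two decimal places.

13.08%

(1 + i) = (1 + r)(1 + π) = 1.05580 × 1.07100 = 1.1307618
i = 1.1307618 − 1, so the required nominal rate is 13.08%.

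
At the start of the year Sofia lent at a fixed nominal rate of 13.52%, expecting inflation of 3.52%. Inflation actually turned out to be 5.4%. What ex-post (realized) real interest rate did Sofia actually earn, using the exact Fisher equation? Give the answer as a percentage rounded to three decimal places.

7.704%

Ex-post: (1 + 0.1352)/(1 + 0.0540) − 1 = 7.7040%
So the realized real rate is 7.704%.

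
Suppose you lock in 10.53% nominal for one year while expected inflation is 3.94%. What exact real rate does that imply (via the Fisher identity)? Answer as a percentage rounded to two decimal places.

6.34%

By the Fisher identity, 1 + r = (1 + i)/(1 + π).
1 + r = 1.10530 / 1.03940 = 1.063402
r = 1.063402 − 1 = 6.3402%, i.e. 6.34%.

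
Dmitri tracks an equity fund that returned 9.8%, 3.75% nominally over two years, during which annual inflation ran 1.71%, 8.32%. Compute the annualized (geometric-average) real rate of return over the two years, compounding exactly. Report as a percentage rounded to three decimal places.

1.686%

Compound the nominal returns: 1.0980 × 1.0375 = 1.139175000.
Compound inflation: 1.0171 × 1.0832 = 1.101722720.
Deflate: 1.139175000 / 1.101722720 = 1.033994289.
Annualized real rate = 1.033994289^(1/2) − 1 = 1.68551% → 1.686%.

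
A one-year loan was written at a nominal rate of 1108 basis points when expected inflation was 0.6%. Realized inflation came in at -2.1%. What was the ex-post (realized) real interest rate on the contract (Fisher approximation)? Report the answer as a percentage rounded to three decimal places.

Ex-post: 11.08% − (-2.1%) = 13.180%
So the realized real rate is 13.180%.

13.180%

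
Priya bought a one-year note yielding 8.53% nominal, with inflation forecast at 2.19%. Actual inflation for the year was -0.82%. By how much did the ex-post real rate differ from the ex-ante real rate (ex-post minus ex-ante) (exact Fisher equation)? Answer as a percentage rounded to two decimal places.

Ex-ante: (1 + 0.0853)/(1 + 0.0219) − 1 = 6.2041%
Ex-post: (1 + 0.0853)/(1 − 0.0082) − 1 = 9.4273%
Difference (ex-post − ex-ante) = 3.2232% → 3.22%.

3.22%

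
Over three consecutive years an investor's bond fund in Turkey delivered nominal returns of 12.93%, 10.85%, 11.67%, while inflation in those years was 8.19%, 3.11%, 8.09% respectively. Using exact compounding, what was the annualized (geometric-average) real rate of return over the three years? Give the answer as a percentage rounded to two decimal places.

Nominal growth factor = 1.1293 × 1.1085 × 1.1167 = 1.39791750
Price-level growth factor = 1.0819 × 1.0311 × 1.0809 = 1.20579485
Real growth factor = 1.39791750 / 1.20579485 = 1.15933278
Annualized real rate = 1.15933278^(1/3) − 1 = 5.0516% → 5.05%.

5.05%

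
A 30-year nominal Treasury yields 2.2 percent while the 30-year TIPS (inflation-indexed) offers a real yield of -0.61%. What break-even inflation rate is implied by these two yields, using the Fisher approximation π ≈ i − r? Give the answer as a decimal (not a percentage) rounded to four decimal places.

0.0281

π ≈ i − r = 2.2% − (-0.61%) → 0.0281.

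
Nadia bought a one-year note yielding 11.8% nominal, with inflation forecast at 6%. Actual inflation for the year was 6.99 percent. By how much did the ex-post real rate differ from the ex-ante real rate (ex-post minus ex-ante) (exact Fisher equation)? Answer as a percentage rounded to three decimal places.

-0.976%

Ex-ante: (1 + 0.1180)/(1 + 0.0600) − 1 = 5.4717%
Ex-post: (1 + 0.1180)/(1 + 0.0699) − 1 = 4.4957%
Difference (ex-post − ex-ante) = -0.9760% → -0.976%.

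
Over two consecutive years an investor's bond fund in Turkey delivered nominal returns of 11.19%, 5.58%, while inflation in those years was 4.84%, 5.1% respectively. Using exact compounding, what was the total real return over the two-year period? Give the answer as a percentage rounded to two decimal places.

6.54%

Compound the nominal returns: 1.1119 × 1.0558 = 1.173944.
Compound inflation: 1.0484 × 1.0510 = 1.101868.
Deflate: 1.173944 / 1.101868 = 1.065412.
Total real return = 1.065412 − 1 → 6.54%.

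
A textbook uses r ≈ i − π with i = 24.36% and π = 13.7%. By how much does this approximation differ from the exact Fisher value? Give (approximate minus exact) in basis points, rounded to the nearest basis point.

128 basis points

Approximate: r ≈ 24.360% − 13.700% = 10.6600%
Exact: (1 + 0.2436)/(1 + 0.1370) − 1 = 9.3755%
Error = 10.6600% − 9.3755% = 1.2845% → 128 basis points.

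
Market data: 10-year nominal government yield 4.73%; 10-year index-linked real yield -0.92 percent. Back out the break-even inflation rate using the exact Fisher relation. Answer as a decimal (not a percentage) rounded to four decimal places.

0.0570

(1 + π) = (1 + i)/(1 + r) = 1.04730 / 0.99080 = 1.057025
Break-even inflation = 1.057025 − 1 → 0.0570.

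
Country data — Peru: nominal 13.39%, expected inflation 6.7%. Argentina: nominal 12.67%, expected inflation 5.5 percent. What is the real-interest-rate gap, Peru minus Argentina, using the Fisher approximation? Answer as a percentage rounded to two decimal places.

Peru: 13.39% − 6.7% = 6.690%
Argentina: 12.67% − 5.5% = 7.170%
Differential = -0.480% → -0.48%.

-0.48%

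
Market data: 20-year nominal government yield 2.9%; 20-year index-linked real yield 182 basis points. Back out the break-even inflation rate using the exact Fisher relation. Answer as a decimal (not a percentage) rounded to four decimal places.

(1 + π) = (1 + i)/(1 + r) = 1.02900 / 1.01820 = 1.010607
Break-even inflation = 1.010607 − 1 → 0.0106.

0.0106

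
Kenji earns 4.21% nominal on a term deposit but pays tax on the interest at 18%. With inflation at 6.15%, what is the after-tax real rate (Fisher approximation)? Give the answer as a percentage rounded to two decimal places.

After-tax nominal return = 4.21% × (1 − 0.18) = 3.4522%.
r ≈ 3.4522% − 6.15% → -2.70%.

-2.70%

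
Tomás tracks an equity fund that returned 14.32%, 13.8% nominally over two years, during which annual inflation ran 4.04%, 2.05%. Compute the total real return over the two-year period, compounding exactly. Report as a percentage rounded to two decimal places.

Nominal growth factor = 1.1432 × 1.1380 = 1.300962
Price-level growth factor = 1.0404 × 1.0205 = 1.061728
Real growth factor = 1.300962 / 1.061728 = 1.225325
Total real return = 1.225325 − 1 → 22.53%.

22.53%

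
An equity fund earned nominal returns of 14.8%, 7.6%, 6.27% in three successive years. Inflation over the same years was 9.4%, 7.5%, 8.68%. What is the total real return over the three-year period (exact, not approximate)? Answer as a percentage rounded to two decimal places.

Nominal growth factor = 1.1480 × 1.0760 × 1.0627 = 1.312698
Price-level growth factor = 1.0940 × 1.0750 × 1.0868 = 1.278131
Real growth factor = 1.312698 / 1.278131 = 1.027045
Total real return = 1.027045 − 1 → 2.70%.

2.70%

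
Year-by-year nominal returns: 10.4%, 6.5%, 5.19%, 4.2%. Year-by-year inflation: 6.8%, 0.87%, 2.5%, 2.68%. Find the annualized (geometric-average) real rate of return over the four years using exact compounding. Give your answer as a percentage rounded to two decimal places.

Compound the nominal returns: 1.1040 × 1.0650 × 1.0519 × 1.0420 = 1.28872679.
Compound inflation: 1.0680 × 1.0087 × 1.0250 × 1.0268 = 1.13381709.
Deflate: 1.28872679 / 1.13381709 = 1.13662671.
Annualized real rate = 1.13662671^(1/4) − 1 = 3.2534% → 3.25%.

3.25%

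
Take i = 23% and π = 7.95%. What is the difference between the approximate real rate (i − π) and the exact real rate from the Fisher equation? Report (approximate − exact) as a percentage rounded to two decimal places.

1.11%

Approximate: r ≈ 23.000% − 7.950% = 15.0500%
Exact: (1 + 0.2300)/(1 + 0.0795) − 1 = 13.9416%
Error = 15.0500% − 13.9416% = 1.1084% → 1.11%.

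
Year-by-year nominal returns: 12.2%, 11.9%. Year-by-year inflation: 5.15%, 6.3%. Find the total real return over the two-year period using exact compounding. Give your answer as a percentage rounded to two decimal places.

12.33%

Compound the nominal returns: 1.1220 × 1.1190 = 1.255518.
Compound inflation: 1.0515 × 1.0630 = 1.117745.
Deflate: 1.255518 / 1.117745 = 1.123260.
Total real return = 1.123260 − 1 → 12.33%.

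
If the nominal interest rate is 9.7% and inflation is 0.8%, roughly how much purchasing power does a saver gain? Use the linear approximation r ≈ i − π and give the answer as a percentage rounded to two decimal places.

8.90%

r ≈ i − π = 9.7% − 0.8% = 8.90%.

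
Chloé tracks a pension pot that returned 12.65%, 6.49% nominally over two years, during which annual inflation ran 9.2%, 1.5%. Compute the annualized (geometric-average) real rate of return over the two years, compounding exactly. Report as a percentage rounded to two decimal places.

4.03%

Nominal growth factor = 1.1265 × 1.0649 = 1.19960985
Price-level growth factor = 1.0920 × 1.0150 = 1.10838000
Real growth factor = 1.19960985 / 1.10838000 = 1.08230918
Annualized real rate = 1.08230918^(1/2) − 1 = 4.0341% → 4.03%.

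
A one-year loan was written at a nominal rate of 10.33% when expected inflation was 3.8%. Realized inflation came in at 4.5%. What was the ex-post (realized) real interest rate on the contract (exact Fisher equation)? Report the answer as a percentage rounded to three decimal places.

5.579%

Ex-post: (1 + 0.1033)/(1 + 0.0450) − 1 = 5.5789%
So the realized real rate is 5.579%.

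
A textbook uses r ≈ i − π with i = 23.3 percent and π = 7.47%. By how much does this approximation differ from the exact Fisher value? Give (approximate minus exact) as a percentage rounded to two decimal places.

Approximate: r ≈ 23.300% − 7.470% = 15.8300%
Exact: (1 + 0.2330)/(1 + 0.0747) − 1 = 14.7297%
Error = 15.8300% − 14.7297% = 1.1003% → 1.10%.

1.10%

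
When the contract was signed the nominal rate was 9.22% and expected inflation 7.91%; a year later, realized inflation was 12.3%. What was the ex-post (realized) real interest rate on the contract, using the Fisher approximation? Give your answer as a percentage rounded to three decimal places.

-3.080%

Ex-post: 9.22% − 12.3% = -3.080%
So the realized real rate is -3.080%.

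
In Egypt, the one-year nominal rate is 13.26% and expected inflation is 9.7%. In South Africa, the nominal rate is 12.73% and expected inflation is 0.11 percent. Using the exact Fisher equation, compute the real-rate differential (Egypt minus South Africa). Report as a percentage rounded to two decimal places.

Egypt: (1 + 0.1326)/(1 + 0.0970) − 1 = 3.2452%
South Africa: (1 + 0.1273)/(1 + 0.0011) − 1 = 12.6061%
Differential = 3.2452% − 12.6061% = -9.3609% → -9.36%.

-9.36%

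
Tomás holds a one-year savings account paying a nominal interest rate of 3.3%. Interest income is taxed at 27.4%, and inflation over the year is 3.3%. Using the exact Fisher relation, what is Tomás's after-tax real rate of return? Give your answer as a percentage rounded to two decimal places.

-0.88%

After-tax nominal return = 3.3% × (1 − 0.274) = 2.3958%.
1 + r = 1.023958 / 1.03300 = 0.991247
After-tax real rate = 0.991247 − 1 → -0.88%.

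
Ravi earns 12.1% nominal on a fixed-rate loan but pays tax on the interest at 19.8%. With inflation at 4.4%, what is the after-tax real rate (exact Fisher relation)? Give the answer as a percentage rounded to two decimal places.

5.08%

After-tax nominal return = 12.1% × (1 − 0.198) = 9.7042%.
1 + r = 1.097042 / 1.04400 = 1.050807
After-tax real rate = 1.050807 − 1 → 5.08%.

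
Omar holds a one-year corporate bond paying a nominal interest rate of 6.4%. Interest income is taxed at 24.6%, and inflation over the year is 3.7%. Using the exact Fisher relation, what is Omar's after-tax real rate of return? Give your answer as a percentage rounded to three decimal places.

1.085%

After-tax nominal return = 6.4% × (1 − 0.246) = 4.8256%.
1 + r = 1.048256 / 1.03700 = 1.010854
After-tax real rate = 1.010854 − 1 → 1.085%.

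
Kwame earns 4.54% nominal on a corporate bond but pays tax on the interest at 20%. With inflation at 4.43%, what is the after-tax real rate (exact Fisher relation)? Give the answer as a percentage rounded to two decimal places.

After-tax nominal return = 4.54% × (1 − 0.2) = 3.6320%.
1 + r = 1.03632 / 1.04430 = 0.992359
After-tax real rate = 0.992359 − 1 → -0.76%.

-0.76%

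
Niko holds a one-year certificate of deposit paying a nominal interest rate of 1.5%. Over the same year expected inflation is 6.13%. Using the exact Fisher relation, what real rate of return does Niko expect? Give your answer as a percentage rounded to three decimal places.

By the Fisher relation, 1 + r = (1 + i)/(1 + π).
1 + r = 1.01500 / 1.06130 = 0.956374
r = 0.956374 − 1 = -4.3626%, i.e. -4.363%.

-4.363%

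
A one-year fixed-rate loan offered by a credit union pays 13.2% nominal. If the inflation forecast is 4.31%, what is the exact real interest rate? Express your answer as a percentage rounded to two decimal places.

By the Fisher identity, 1 + r = (1 + i)/(1 + π).
1 + r = 1.13200 / 1.04310 = 1.085227
r = 1.085227 − 1 = 8.5227%, i.e. 8.52%.

8.52%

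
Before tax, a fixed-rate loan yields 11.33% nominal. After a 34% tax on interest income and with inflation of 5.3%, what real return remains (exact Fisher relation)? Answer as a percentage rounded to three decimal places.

After-tax nominal return = 11.33% × (1 − 0.34) = 7.4778%.
1 + r = 1.074778 / 1.05300 = 1.020682
After-tax real rate = 1.020682 − 1 → 2.068%.

2.068%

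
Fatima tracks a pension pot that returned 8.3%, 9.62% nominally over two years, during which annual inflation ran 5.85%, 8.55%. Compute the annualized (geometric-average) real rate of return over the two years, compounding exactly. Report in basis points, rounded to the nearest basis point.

Nominal growth factor = 1.0830 × 1.0962 = 1.18718460
Price-level growth factor = 1.0585 × 1.0855 = 1.14900175
Real growth factor = 1.18718460 / 1.14900175 = 1.03323132
Annualized real rate = 1.03323132^(1/2) − 1 = 1.6480% → 165 basis points.

165 basis points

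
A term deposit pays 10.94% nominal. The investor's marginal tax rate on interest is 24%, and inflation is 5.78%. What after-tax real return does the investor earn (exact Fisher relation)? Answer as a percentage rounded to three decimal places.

After-tax nominal return = 10.94% × (1 − 0.24) = 8.3144%.
1 + r = 1.083144 / 1.05780 = 1.023959
After-tax real rate = 1.023959 − 1 → 2.396%.

2.396%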